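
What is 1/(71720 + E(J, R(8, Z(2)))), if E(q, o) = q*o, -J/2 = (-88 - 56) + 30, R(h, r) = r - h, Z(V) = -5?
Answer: 1/68756 ≈ 1.4544e-5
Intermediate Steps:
J = 228 (J = -2*((-88 - 56) + 30) = -2*(-144 + 30) = -2*(-114) = 228)
E(q, o) = o*q
1/(71720 + E(J, R(8, Z(2)))) = 1/(71720 + (-5 - 1*8)*228) = 1/(71720 + (-5 - 8)*228) = 1/(71720 - 13*228) = 1/(71720 - 2964) = 1/68756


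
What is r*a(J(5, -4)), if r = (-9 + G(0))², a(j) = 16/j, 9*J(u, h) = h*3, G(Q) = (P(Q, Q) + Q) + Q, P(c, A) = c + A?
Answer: -972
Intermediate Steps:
P(c, A) = A + c
G(Q) = 4*Q (G(Q) = ((Q + Q) + Q) + Q = (2*Q + Q) + Q = 3*Q + Q = 4*Q)
J(u, h) = h/3 (J(u, h) = (h*3)/9 = (3*h)/9 = h/3)
r = 81 (r = (-9 + 4*0)² = (-9 + 0)² = (-9)² = 81)
r*a(J(5, -4)) = 81*(16/(((⅓)*(-4)))) = 81*(16/(-4/3)) = 81*(16*(-¾)) = 81*(-12) = -972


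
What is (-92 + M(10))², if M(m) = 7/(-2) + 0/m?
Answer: 36481/4 ≈ 9120.3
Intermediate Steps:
M(m) = -7/2 (M(m) = 7*(-½) + 0 = -7/2 + 0 = -7/2)
(-92 + M(10))² = (-92 - 7/2)² = (-191/2)² = 36481/4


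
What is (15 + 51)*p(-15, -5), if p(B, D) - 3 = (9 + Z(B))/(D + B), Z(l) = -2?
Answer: 1749/10 ≈ 174.90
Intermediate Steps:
p(B, D) = 3 + 7/(B + D) (p(B, D) = 3 + (9 - 2)/(D + B) = 3 + 7/(B + D))
(15 + 51)*p(-15, -5) = (15 + 51)*((7 + 3*(-15) + 3*(-5))/(-15 - 5)) = 66*((7 - 45 - 15)/(-20)) = 66*(-1/20*(-53)) = 66*(53/20) = 1749/10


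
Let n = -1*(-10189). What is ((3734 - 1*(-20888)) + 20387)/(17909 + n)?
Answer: 5001/3122 ≈ 1.6019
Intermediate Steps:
n = 10189
((3734 - 1*(-20888)) + 20387)/(17909 + n) = ((3734 - 1*(-20888)) + 20387)/(17909 + 10189) = ((3734 + 20888) + 20387)/28098 = (24622 + 20387)*(1/28098) = 45009*(1/28098) = 5001/3122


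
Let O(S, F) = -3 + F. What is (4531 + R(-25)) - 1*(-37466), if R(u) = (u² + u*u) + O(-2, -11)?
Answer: 43233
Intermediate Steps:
R(u) = -14 + 2*u² (R(u) = (u² + u*u) + (-3 - 11) = (u² + u²) - 14 = 2*u² - 14 = -14 + 2*u²)
(4531 + R(-25)) - 1*(-37466) = (4531 + (-14 + 2*(-25)²)) - 1*(-37466) = (4531 + (-14 + 2*625)) + 37466 = (4531 + (-14 + 1250)) + 37466 = (4531 + 1236) + 37466 = 5767 + 37466 = 43233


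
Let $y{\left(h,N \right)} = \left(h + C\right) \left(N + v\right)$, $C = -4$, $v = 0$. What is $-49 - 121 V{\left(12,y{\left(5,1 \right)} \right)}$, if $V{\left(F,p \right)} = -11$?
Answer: $1282$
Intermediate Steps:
$y{\left(h,N \right)} = N \left(-4 + h\right)$ ($y{\left(h,N \right)} = \left(h - 4\right) \left(N + 0\right) = \left(-4 + h\right) N = N \left(-4 + h\right)$)
$-49 - 121 V{\left(12,y{\left(5,1 \right)} \right)} = -49 - -1331 = -49 + 1331 = 1282$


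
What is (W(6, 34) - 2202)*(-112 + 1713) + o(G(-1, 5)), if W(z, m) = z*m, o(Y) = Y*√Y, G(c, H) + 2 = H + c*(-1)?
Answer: -3198790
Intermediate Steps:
G(c, H) = -2 + H - c (G(c, H) = -2 + (H + c*(-1)) = -2 + (H - c) = -2 + H - c)
o(Y) = Y^(3/2)
W(z, m) = m*z
(W(6, 34) - 2202)*(-112 + 1713) + o(G(-1, 5)) = (34*6 - 2202)*(-112 + 1713) + (-2 + 5 - 1*(-1))^(3/2) = (204 - 2202)*1601 + (-2 + 5 + 1)^(3/2) = -1998*1601 + 4^(3/2) = -3198798 + 8 = -3198790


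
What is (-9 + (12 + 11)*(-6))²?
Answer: 21609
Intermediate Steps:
(-9 + (12 + 11)*(-6))² = (-9 + 23*(-6))² = (-9 - 138)² = (-147)² = 21609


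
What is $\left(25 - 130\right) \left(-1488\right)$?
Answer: $156240$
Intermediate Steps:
$\left(25 - 130\right) \left(-1488\right) = \left(-105\right) \left(-1488\right) = 156240$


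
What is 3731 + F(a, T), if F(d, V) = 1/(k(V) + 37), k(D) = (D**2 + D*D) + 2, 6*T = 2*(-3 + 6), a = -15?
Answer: 152972/41 ≈ 3731.0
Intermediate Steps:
T = 1 (T = (2*(-3 + 6))/6 = (2*3)/6 = (1/6)*6 = 1)
k(D) = 2 + 2*D**2 (k(D) = (D**2 + D**2) + 2 = 2*D**2 + 2 = 2 + 2*D**2)
F(d, V) = 1/(39 + 2*V**2) (F(d, V) = 1/((2 + 2*V**2) + 37) = 1/(39 + 2*V**2))
3731 + F(a, T) = 3731 + 1/(39 + 2*1**2) = 3731 + 1/(39 + 2*1) = 3731 + 1/(39 + 2) = 3731 + 1/41 = 152972/41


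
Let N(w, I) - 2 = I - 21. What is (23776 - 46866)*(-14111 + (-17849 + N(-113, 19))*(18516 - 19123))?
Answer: -249839156880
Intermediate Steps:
N(w, I) = -19 + I (N(w, I) = 2 + (I - 21) = 2 + (-21 + I) = -19 + I)
(23776 - 46866)*(-14111 + (-17849 + N(-113, 19))*(18516 - 19123)) = (23776 - 46866)*(-14111 + (-17849 + (-19 + 19))*(18516 - 19123)) = -23090*(-14111 + (-17849 + 0)*(-607)) = -23090*(-14111 - 17849*(-607)) = -23090*(-14111 + 10834343) = -23090*10820232 = -249839156880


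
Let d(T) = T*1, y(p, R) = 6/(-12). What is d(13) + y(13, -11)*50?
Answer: -12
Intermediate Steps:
y(p, R) = -½ (y(p, R) = 6*(-1/12) = -½)
d(T) = T
d(13) + y(13, -11)*50 = 13 - ½*50 = 13 - 25 = -12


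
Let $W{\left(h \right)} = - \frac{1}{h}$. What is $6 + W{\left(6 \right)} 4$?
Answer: $\frac{16}{3} \approx 5.3333$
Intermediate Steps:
$6 + W{\left(6 \right)} 4 = 6 + - \frac{1}{6} \cdot 4 = 6 + \left(-1\right) \frac{1}{6} \cdot 4 = 6 - \frac{2}{3} = \frac{16}{3}$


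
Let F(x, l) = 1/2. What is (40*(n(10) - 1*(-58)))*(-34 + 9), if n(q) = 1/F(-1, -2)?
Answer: -60000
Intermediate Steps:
F(x, l) = ½
n(q) = 2 (n(q) = 1/(½) = 2)
(40*(n(10) - 1*(-58)))*(-34 + 9) = (40*(2 - 1*(-58)))*(-34 + 9) = (40*(2 + 58))*(-25) = (40*60)*(-25) = 2400*(-25) = -60000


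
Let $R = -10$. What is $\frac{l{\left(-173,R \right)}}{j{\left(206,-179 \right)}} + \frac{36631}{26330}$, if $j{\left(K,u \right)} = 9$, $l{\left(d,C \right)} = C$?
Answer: $\frac{66379}{236970} \approx 0.28012$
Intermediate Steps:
$\frac{l{\left(-173,R \right)}}{j{\left(206,-179 \right)}} + \frac{36631}{26330} = - \frac{10}{9} + \frac{36631}{26330} = \frac{66379}{236970}$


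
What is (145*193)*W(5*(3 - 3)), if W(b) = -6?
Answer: -167910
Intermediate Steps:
(145*193)*W(5*(3 - 3)) = (145*193)*(-6) = 27985*(-6) = -167910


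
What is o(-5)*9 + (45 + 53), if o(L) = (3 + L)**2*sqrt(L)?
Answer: 98 + 36*I*sqrt(5) ≈ 98.0 + 80.498*I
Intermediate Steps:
o(L) = sqrt(L)*(3 + L)**2
o(-5)*9 + (45 + 53) = (sqrt(-5)*(3 - 5)**2)*9 + (45 + 53) = ((I*sqrt(5))*(-2)**2)*9 + 98 = ((I*sqrt(5))*4)*9 + 98 = (4*I*sqrt(5))*9 + 98 = 36*I*sqrt(5) + 98 = 98 + 36*I*sqrt(5)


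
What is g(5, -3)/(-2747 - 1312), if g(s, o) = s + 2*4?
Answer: -13/4059 ≈ -0.0032028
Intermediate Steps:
g(s, o) = 8 + s (g(s, o) = s + 8 = 8 + s)
g(5, -3)/(-2747 - 1312) = (8 + 5)/(-2747 - 1312) = 13/(-4059) = 13*(-1/4059) = -13/4059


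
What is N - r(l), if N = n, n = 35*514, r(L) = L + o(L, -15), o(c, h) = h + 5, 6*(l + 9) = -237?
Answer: 36097/2 ≈ 18049.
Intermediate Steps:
l = -97/2 (l = -9 + (⅙)*(-237) = -9 - 79/2 = -97/2 ≈ -48.500)
o(c, h) = 5 + h
r(L) = -10 + L (r(L) = L + (5 - 15) = L - 10 = -10 + L)
n = 17990
N = 17990
N - r(l) = 17990 - (-10 - 97/2) = 17990 - 1*(-117/2) = 17990 + 117/2 = 36097/2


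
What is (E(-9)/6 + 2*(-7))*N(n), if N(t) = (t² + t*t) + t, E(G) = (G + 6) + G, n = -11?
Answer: -3696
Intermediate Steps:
E(G) = 6 + 2*G (E(G) = (6 + G) + G = 6 + 2*G)
N(t) = t + 2*t² (N(t) = (t² + t²) + t = 2*t² + t = t + 2*t²)
(E(-9)/6 + 2*(-7))*N(n) = ((6 + 2*(-9))/6 + 2*(-7))*(-11*(1 + 2*(-11))) = ((6 - 18)*(⅙) - 14)*(-11*(1 - 22)) = (-12*⅙ - 14)*(-11*(-21)) = (-2 - 14)*231 = -16*231 = -3696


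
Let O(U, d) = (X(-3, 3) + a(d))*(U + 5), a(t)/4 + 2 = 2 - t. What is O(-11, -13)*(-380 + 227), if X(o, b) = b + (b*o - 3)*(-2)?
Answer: 72522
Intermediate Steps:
X(o, b) = 6 + b - 2*b*o (X(o, b) = b + (-3 + b*o)*(-2) = b + (6 - 2*b*o) = 6 + b - 2*b*o)
a(t) = -4*t (a(t) = -8 + 4*(2 - t) = -8 + (8 - 4*t) = -4*t)
O(U, d) = (5 + U)*(27 - 4*d) (O(U, d) = ((6 + 3 - 2*3*(-3)) - 4*d)*(U + 5) = ((6 + 3 + 18) - 4*d)*(5 + U) = (27 - 4*d)*(5 + U) = (5 + U)*(27 - 4*d))
O(-11, -13)*(-380 + 227) = (135 - 20*(-13) + 27*(-11) - 4*(-11)*(-13))*(-380 + 227) = (135 + 260 - 297 - 572)*(-153) = -474*(-153) = 72522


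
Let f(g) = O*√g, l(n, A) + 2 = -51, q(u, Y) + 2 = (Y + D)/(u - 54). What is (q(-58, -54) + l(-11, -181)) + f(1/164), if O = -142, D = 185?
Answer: -6291/112 - 71*√41/41 ≈ -67.258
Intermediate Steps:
q(u, Y) = -2 + (185 + Y)/(-54 + u) (q(u, Y) = -2 + (Y + 185)/(u - 54) = -2 + (185 + Y)/(-54 + u))
l(n, A) = -53 (l(n, A) = -2 - 51 = -53)
f(g) = -142*√g
(q(-58, -54) + l(-11, -181)) + f(1/164) = ((293 - 54 - 2*(-58))/(-54 - 58) - 53) - 142*√41/82 = ((293 - 54 + 116)/(-112) - 53) - 71*√41/41 = (-1/112*355 - 53) - 71*√41/41 = (-355/112 - 53) - 71*√41/41 = -6291/112 - 71*√41/41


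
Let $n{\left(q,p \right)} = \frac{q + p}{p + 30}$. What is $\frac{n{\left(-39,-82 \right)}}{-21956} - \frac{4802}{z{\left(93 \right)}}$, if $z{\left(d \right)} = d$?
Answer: $- \frac{498410207}{9652656} \approx -51.635$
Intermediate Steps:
$n{\left(q,p \right)} = \frac{p + q}{30 + p}$
$\frac{n{\left(-39,-82 \right)}}{-21956} - \frac{4802}{z{\left(93 \right)}} = \frac{\frac{1}{30 - 82} \left(-82 - 39\right)}{-21956} - \frac{4802}{93} = \frac{1}{-52} \left(-121\right) \left(- \frac{1}{21956}\right) - \frac{4802}{93} = \left(- \frac{1}{52}\right) \left(-121\right) \left(- \frac{1}{21956}\right) - \frac{4802}{93} = \frac{121}{52} \left(- \frac{1}{21956}\right) - \frac{4802}{93} = - \frac{11}{103792} - \frac{4802}{93} = - \frac{498410207}{9652656}$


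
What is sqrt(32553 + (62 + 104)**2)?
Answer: sqrt(60109) ≈ 245.17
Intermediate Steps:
sqrt(32553 + (62 + 104)**2) = sqrt(32553 + 166**2) = sqrt(32553 + 27556) = sqrt(60109)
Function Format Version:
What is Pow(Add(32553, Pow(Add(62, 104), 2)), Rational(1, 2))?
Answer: Pow(60109, Rational(1, 2)) ≈ 245.17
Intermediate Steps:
Pow(Add(32553, Pow(Add(62, 104), 2)), Rational(1, 2)) = Pow(Add(32553, Pow(166, 2)), Rational(1, 2)) = Pow(Add(32553, 27556), Rational(1, 2)) = Pow(60109, Rational(1, 2))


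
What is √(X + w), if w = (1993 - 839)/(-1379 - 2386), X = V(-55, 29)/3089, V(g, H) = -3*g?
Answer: I*√34232934225885/11630085 ≈ 0.50308*I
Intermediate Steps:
X = 165/3089 (X = -3*(-55)/3089 = 165*(1/3089) = 165/3089 ≈ 0.053415)
w = -1154/3765 (w = 1154/(-3765) = 1154*(-1/3765) = -1154/3765 ≈ -0.30651)
√(X + w) = √(165/3089 - 1154/3765) = √(-2943481/11630085) = I*√34232934225885/11630085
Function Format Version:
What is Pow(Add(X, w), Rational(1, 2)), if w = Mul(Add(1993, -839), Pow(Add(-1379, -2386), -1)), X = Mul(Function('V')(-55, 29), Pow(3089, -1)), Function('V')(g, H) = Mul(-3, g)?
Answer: Mul(Rational(1, 11630085), I, Pow(34232934225885, Rational(1, 2))) ≈ Mul(0.50308, I)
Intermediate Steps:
X = Rational(165, 3089) (X = Mul(Mul(-3, -55), Pow(3089, -1)) = Mul(165, Rational(1, 3089)) = Rational(165, 3089) ≈ 0.053415)
w = Rational(-1154, 3765) (w = Mul(1154, Pow(-3765, -1)) = Mul(1154, Rational(-1, 3765)) = Rational(-1154, 3765) ≈ -0.30651)
Pow(Add(X, w), Rational(1, 2)) = Pow(Add(Rational(165, 3089), Rational(-1154, 3765)), Rational(1, 2)) = Pow(Rational(-2943481, 11630085), Rational(1, 2)) = Mul(Rational(1, 11630085), I, Pow(34232934225885, Rational(1, 2)))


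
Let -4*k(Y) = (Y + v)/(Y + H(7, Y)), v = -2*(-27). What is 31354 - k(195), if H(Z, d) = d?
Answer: 16304163/520 ≈ 31354.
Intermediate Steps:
v = 54
k(Y) = -(54 + Y)/(8*Y) (k(Y) = -(Y + 54)/(4*(Y + Y)) = -(54 + Y)/(4*(2*Y)) = -(54 + Y)*1/(2*Y)/4 = -(54 + Y)/(8*Y))
31354 - k(195) = 31354 - (-54 - 1*195)/(8*195) = 31354 - (-54 - 195)/(8*195) = 31354 - (-249)/(8*195) = 31354 - 1*(-83/520) = 31354 + 83/520 = 16304163/520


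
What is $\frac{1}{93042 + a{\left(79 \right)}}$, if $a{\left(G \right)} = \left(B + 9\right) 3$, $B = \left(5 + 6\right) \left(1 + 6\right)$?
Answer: $\frac{1}{93300} \approx 1.0718 \cdot 10^{-5}$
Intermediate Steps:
$B = 77$ ($B = 11 \cdot 7 = 77$)
$a{\left(G \right)} = 258$ ($a{\left(G \right)} = \left(77 + 9\right) 3 = 86 \cdot 3 = 258$)
$\frac{1}{93042 + a{\left(79 \right)}} = \frac{1}{93042 + 258} = \frac{1}{93300}$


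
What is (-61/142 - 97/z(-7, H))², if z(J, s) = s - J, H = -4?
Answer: 194797849/181476 ≈ 1073.4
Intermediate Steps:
(-61/142 - 97/z(-7, H))² = (-61/142 - 97/(-4 - 1*(-7)))² = (-61*1/142 - 97/(-4 + 7))² = (-61/142 - 97/3)² = (-13957/426)² = 194797849/181476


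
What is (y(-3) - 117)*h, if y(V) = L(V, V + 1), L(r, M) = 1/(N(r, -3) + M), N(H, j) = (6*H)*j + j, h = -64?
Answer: 366848/49 ≈ 7486.7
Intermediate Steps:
N(H, j) = j + 6*H*j (N(H, j) = 6*H*j + j = j + 6*H*j)
L(r, M) = 1/(-3 + M - 18*r) (L(r, M) = 1/(-3*(1 + 6*r) + M) = 1/((-3 - 18*r) + M) = 1/(-3 + M - 18*r))
y(V) = 1/(-2 - 17*V) (y(V) = 1/(-3 + (V + 1) - 18*V) = 1/(-3 + (1 + V) - 18*V) = 1/(-2 - 17*V))
(y(-3) - 117)*h = (1/(-2 - 17*(-3)) - 117)*(-64) = (1/(-2 + 51) - 117)*(-64) = (1/49 - 117)*(-64) = -5732/49*(-64) = 366848/49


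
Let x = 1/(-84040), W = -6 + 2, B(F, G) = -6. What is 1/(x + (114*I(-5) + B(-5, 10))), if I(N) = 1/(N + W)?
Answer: -252120/4706243 ≈ -0.053571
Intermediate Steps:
W = -4
x = -1/84040 ≈ -1.1899e-5
I(N) = 1/(-4 + N) (I(N) = 1/(N - 4) = 1/(-4 + N))
1/(x + (114*I(-5) + B(-5, 10))) = 1/(-1/84040 + (114/(-4 - 5) - 6)) = 1/(-1/84040 + (114/(-9) - 6)) = 1/(-1/84040 + (114*(-⅑) - 6)) = 1/(-1/84040 + (-38/3 - 6)) = 1/(-1/84040 - 56/3) = 1/(-4706243/252120) = -252120/4706243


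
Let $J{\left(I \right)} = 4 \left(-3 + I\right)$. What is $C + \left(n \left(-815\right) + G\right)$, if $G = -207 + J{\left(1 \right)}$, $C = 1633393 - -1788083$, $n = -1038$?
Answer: $4267231$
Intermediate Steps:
$J{\left(I \right)} = -12 + 4 I$
$C = 3421476$ ($C = 1633393 + 1788083 = 3421476$)
$G = -215$ ($G = -207 + \left(-12 + 4 \cdot 1\right) = -207 + \left(-12 + 4\right) = -207 - 8 = -215$)
$C + \left(n \left(-815\right) + G\right) = 3421476 - -845755 = 3421476 + \left(845970 - 215\right) = 3421476 + 845755 = 4267231$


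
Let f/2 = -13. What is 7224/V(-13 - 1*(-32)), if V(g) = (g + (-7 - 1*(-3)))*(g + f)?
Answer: -344/5 ≈ -68.800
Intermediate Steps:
f = -26 (f = 2*(-13) = -26)
V(g) = (-26 + g)*(-4 + g) (V(g) = (g + (-7 - 1*(-3)))*(g - 26) = (g + (-7 + 3))*(-26 + g) = (g - 4)*(-26 + g) = (-4 + g)*(-26 + g) = (-26 + g)*(-4 + g))
7224/V(-13 - 1*(-32)) = 7224/(104 + (-13 - 1*(-32))**2 - 30*(-13 - 1*(-32))) = 7224/(104 + (-13 + 32)**2 - 30*(-13 + 32)) = 7224/(104 + 19**2 - 30*19) = 7224/(104 + 361 - 570) = 7224/(-105) = 7224*(-1/105) = -344/5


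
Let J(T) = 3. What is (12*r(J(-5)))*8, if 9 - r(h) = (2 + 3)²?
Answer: -1536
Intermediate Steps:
r(h) = -16 (r(h) = 9 - (2 + 3)² = 9 - 1*5² = 9 - 1*25 = 9 - 25 = -16)
(12*r(J(-5)))*8 = (12*(-16))*8 = -192*8 = -1536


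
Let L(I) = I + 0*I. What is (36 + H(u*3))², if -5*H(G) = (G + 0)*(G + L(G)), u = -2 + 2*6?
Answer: 104976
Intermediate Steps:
L(I) = I (L(I) = I + 0 = I)
u = 10 (u = -2 + 12 = 10)
H(G) = -2*G²/5 (H(G) = -(G + 0)*(G + G)/5 = -G*2*G/5 = -2*G²/5)
(36 + H(u*3))² = (36 - 2*(10*3)²/5)² = (36 - ⅖*30²)² = (36 - ⅖*900)² = (36 - 360)² = (-324)² = 104976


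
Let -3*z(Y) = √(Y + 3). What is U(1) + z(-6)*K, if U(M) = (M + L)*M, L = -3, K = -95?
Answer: -2 + 95*I*√3/3 ≈ -2.0 + 54.848*I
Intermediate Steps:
U(M) = M*(-3 + M) (U(M) = (M - 3)*M = (-3 + M)*M = M*(-3 + M))
z(Y) = -√(3 + Y)/3 (z(Y) = -√(Y + 3)/3 = -√(3 + Y)/3)
U(1) + z(-6)*K = 1*(-3 + 1) - √(3 - 6)/3*(-95) = 1*(-2) - I*√3/3*(-95) = -2 - I*√3/3*(-95) = -2 + 95*I*√3/3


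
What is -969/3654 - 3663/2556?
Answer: -293729/172956 ≈ -1.6983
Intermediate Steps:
-969/3654 - 3663/2556 = -969*1/3654 - 3663*1/2556 = -323/1218 - 407/284 = -293729/172956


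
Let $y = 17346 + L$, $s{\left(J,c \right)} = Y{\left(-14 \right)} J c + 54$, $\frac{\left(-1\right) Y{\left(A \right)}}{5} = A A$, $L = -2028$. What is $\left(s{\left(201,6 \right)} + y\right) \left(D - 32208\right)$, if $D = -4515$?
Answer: $42837673284$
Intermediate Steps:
$Y{\left(A \right)} = - 5 A^{2}$ ($Y{\left(A \right)} = - 5 A A = - 5 A^{2}$)
$s{\left(J,c \right)} = 54 - 980 J c$ ($s{\left(J,c \right)} = - 5 \left(-14\right)^{2} J c + 54 = \left(-5\right) 196 J c + 54 = - 980 J c + 54 = 54 - 980 J c$)
$y = 15318$ ($y = 17346 - 2028 = 15318$)
$\left(s{\left(201,6 \right)} + y\right) \left(D - 32208\right) = \left(\left(54 - 196980 \cdot 6\right) + 15318\right) \left(-4515 - 32208\right) = \left(\left(54 - 1181880\right) + 15318\right) \left(-36723\right) = \left(-1181826 + 15318\right) \left(-36723\right) = \left(-1166508\right) \left(-36723\right) = 42837673284$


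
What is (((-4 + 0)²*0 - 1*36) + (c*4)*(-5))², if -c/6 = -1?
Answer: 24336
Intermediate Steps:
c = 6 (c = -6*(-1) = 6)
(((-4 + 0)²*0 - 1*36) + (c*4)*(-5))² = (((-4 + 0)²*0 - 1*36) + (6*4)*(-5))² = (((-4)²*0 - 36) + 24*(-5))² = ((16*0 - 36) - 120)² = ((0 - 36) - 120)² = (-36 - 120)² = (-156)² = 24336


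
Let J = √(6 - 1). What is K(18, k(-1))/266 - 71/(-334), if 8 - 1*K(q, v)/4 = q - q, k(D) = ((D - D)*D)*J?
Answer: 14787/44422 ≈ 0.33288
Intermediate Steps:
J = √5 ≈ 2.2361
k(D) = 0 (k(D) = ((D - D)*D)*√5 = (0*D)*√5 = 0*√5 = 0)
K(q, v) = 32 (K(q, v) = 32 - 4*(q - q) = 32 - 4*0 = 32 + 0 = 32)
K(18, k(-1))/266 - 71/(-334) = 32/266 - 71/(-334) = 32*(1/266) - 71*(-1/334) = 16/133 + 71/334 = 14787/44422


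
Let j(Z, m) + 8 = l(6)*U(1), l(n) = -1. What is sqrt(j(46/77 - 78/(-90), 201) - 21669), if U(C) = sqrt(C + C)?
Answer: sqrt(-21677 - sqrt(2)) ≈ 147.24*I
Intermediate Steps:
U(C) = sqrt(2)*sqrt(C) (U(C) = sqrt(2*C) = sqrt(2)*sqrt(C))
j(Z, m) = -8 - sqrt(2) (j(Z, m) = -8 - sqrt(2)*sqrt(1) = -8 - sqrt(2))
sqrt(j(46/77 - 78/(-90), 201) - 21669) = sqrt((-8 - sqrt(2)) - 21669) = sqrt(-21677 - sqrt(2))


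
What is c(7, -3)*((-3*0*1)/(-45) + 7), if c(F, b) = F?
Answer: 49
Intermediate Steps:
c(7, -3)*((-3*0*1)/(-45) + 7) = 7*((-3*0*1)/(-45) + 7) = 7*((0*1)*(-1/45) + 7) = 7*(0*(-1/45) + 7) = 7*(0 + 7) = 7*7 = 49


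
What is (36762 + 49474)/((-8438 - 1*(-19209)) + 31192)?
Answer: 86236/41963 ≈ 2.0550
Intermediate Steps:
(36762 + 49474)/((-8438 - 1*(-19209)) + 31192) = 86236/((-8438 + 19209) + 31192) = 86236/(10771 + 31192) = 86236/41963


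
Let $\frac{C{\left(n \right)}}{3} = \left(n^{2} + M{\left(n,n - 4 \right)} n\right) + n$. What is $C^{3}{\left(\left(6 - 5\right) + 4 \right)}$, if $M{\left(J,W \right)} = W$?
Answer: $1157625$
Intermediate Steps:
$C{\left(n \right)} = 3 n + 3 n^{2} + 3 n \left(-4 + n\right)$ ($C{\left(n \right)} = 3 \left(\left(n^{2} + \left(n - 4\right) n\right) + n\right) = 3 \left(\left(n^{2} + \left(-4 + n\right) n\right) + n\right) = 3 \left(\left(n^{2} + n \left(-4 + n\right)\right) + n\right) = 3 \left(n + n^{2} + n \left(-4 + n\right)\right) = 3 n + 3 n^{2} + 3 n \left(-4 + n\right)$)
$C^{3}{\left(\left(6 - 5\right) + 4 \right)} = \left(3 \left(\left(6 - 5\right) + 4\right) \left(-3 + 2 \left(\left(6 - 5\right) + 4\right)\right)\right)^{3} = \left(3 \left(1 + 4\right) \left(-3 + 2 \left(1 + 4\right)\right)\right)^{3} = \left(3 \cdot 5 \left(-3 + 2 \cdot 5\right)\right)^{3} = \left(3 \cdot 5 \left(-3 + 10\right)\right)^{3} = \left(3 \cdot 5 \cdot 7\right)^{3} = 105^{3} = 1157625$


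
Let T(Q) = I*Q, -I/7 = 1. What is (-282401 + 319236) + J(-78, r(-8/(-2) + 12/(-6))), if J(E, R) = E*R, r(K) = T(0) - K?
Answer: 36991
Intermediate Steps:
I = -7 (I = -7*1 = -7)
T(Q) = -7*Q
r(K) = -K (r(K) = -7*0 - K = 0 - K = -K)
(-282401 + 319236) + J(-78, r(-8/(-2) + 12/(-6))) = (-282401 + 319236) - (-78)*(-8/(-2) + 12/(-6)) = 36835 - (-78)*(-8*(-1/2) + 12*(-1/6)) = 36835 - (-78)*(4 - 2) = 36835 - (-78)*2 = 36835 - 78*(-2) = 36835 + 156 = 36991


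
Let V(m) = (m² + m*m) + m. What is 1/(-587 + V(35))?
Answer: 1/1898 ≈ 0.00052687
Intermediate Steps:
V(m) = m + 2*m² (V(m) = (m² + m²) + m = 2*m² + m = m + 2*m²)
1/(-587 + V(35)) = 1/(-587 + 35*(1 + 2*35)) = 1/(-587 + 35*(1 + 70)) = 1/(-587 + 35*71) = 1/(-587 + 2485) = 1/1898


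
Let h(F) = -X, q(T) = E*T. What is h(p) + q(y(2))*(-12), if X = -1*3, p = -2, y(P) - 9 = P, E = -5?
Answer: 663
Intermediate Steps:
y(P) = 9 + P
q(T) = -5*T
X = -3
h(F) = 3 (h(F) = -1*(-3) = 3)
h(p) + q(y(2))*(-12) = 3 - 5*(9 + 2)*(-12) = 3 - 5*11*(-12) = 3 - 55*(-12) = 3 + 660 = 663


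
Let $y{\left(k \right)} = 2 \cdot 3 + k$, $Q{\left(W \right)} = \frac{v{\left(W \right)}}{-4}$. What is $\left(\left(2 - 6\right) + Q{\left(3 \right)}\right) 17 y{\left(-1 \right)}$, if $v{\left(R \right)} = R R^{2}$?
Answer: $- \frac{3655}{4} \approx -913.75$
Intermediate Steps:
$v{\left(R \right)} = R^{3}$
$Q{\left(W \right)} = - \frac{W^{3}}{4}$ ($Q{\left(W \right)} = \frac{W^{3}}{-4} = W^{3} \left(- \frac{1}{4}\right) = - \frac{W^{3}}{4}$)
$y{\left(k \right)} = 6 + k$
$\left(\left(2 - 6\right) + Q{\left(3 \right)}\right) 17 y{\left(-1 \right)} = \left(\left(2 - 6\right) - \frac{3^{3}}{4}\right) 17 \left(6 - 1\right) = \left(-4 - \frac{27}{4}\right) 17 \cdot 5 = \left(- \frac{43}{4}\right) 17 \cdot 5 = \left(- \frac{731}{4}\right) 5 = - \frac{3655}{4}$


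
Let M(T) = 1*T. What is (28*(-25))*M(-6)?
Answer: 4200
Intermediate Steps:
M(T) = T
(28*(-25))*M(-6) = (28*(-25))*(-6) = -700*(-6) = 4200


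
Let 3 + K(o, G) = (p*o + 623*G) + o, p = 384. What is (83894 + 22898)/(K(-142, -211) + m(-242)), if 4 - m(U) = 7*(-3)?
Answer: -106792/186101 ≈ -0.57384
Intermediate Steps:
m(U) = 25 (m(U) = 4 - 7*(-3) = 4 - 1*(-21) = 4 + 21 = 25)
K(o, G) = -3 + 385*o + 623*G (K(o, G) = -3 + ((384*o + 623*G) + o) = -3 + (385*o + 623*G) = -3 + 385*o + 623*G)
(83894 + 22898)/(K(-142, -211) + m(-242)) = (83894 + 22898)/((-3 + 385*(-142) + 623*(-211)) + 25) = 106792/((-3 - 54670 - 131453) + 25) = 106792/(-186126 + 25) = 106792/(-186101) = 106792*(-1/186101) = -106792/186101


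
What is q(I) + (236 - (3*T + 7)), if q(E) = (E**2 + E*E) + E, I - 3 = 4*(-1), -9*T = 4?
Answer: 694/3 ≈ 231.33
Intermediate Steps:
T = -4/9 (T = -1/9*4 = -4/9 ≈ -0.44444)
I = -1 (I = 3 + 4*(-1) = 3 - 4 = -1)
q(E) = E + 2*E**2 (q(E) = (E**2 + E**2) + E = 2*E**2 + E = E + 2*E**2)
q(I) + (236 - (3*T + 7)) = -(1 + 2*(-1)) + (236 - (3*(-4/9) + 7)) = -(1 - 2) + (236 - (-4/3 + 7)) = -1*(-1) + (236 - 1*17/3) = 1 + (236 - 17/3) = 1 + 691/3 = 694/3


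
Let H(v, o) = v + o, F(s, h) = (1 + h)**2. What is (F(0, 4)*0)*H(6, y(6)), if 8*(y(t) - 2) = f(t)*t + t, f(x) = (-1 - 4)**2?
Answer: 0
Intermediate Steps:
f(x) = 25 (f(x) = (-5)**2 = 25)
y(t) = 2 + 13*t/4 (y(t) = 2 + (25*t + t)/8 = 2 + (26*t)/8 = 2 + 13*t/4)
H(v, o) = o + v
(F(0, 4)*0)*H(6, y(6)) = ((1 + 4)**2*0)*((2 + (13/4)*6) + 6) = (5**2*0)*((2 + 39/2) + 6) = (25*0)*(43/2 + 6) = 0*(55/2) = 0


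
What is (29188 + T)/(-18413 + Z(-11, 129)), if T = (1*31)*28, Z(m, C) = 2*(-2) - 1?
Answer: -15028/9209 ≈ -1.6319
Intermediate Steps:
Z(m, C) = -5 (Z(m, C) = -4 - 1 = -5)
T = 868 (T = 31*28 = 868)
(29188 + T)/(-18413 + Z(-11, 129)) = (29188 + 868)/(-18413 - 5) = 30056/(-18418) = 30056*(-1/18418) = -15028/9209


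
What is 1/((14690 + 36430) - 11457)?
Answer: 1/39663 ≈ 2.5212e-5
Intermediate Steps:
1/((14690 + 36430) - 11457) = 1/(51120 - 11457) = 1/39663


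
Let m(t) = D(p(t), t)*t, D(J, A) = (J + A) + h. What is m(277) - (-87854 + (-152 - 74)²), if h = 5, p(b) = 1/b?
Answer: 114893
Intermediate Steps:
p(b) = 1/b
D(J, A) = 5 + A + J (D(J, A) = (J + A) + 5 = (A + J) + 5 = 5 + A + J)
m(t) = t*(5 + t + 1/t) (m(t) = (5 + t + 1/t)*t = t*(5 + t + 1/t))
m(277) - (-87854 + (-152 - 74)²) = (1 + 277*(5 + 277)) - (-87854 + (-152 - 74)²) = (1 + 277*282) - (-87854 + (-226)²) = (1 + 78114) - (-87854 + 51076) = 78115 - 1*(-36778) = 78115 + 36778 = 114893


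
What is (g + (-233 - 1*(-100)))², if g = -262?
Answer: 156025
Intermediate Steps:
(g + (-233 - 1*(-100)))² = (-262 + (-233 - 1*(-100)))² = (-262 + (-233 + 100))² = (-262 - 133)² = (-395)² = 156025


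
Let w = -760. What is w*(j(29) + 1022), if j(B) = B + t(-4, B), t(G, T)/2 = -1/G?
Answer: -799140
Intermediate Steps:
t(G, T) = -2/G (t(G, T) = 2*(-1/G) = -2/G)
j(B) = ½ + B (j(B) = B - 2/(-4) = B - 2*(-¼) = B + ½ = ½ + B)
w*(j(29) + 1022) = -760*((½ + 29) + 1022) = -760*(59/2 + 1022) = -760*2103/2 = -799140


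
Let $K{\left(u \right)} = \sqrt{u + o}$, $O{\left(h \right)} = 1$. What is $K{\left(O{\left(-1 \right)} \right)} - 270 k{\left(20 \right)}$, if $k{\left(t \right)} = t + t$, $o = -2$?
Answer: $-10800 + i \approx -10800.0 + 1.0 i$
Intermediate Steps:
$K{\left(u \right)} = \sqrt{-2 + u}$ ($K{\left(u \right)} = \sqrt{u - 2} = \sqrt{-2 + u}$)
$k{\left(t \right)} = 2 t$
$K{\left(O{\left(-1 \right)} \right)} - 270 k{\left(20 \right)} = \sqrt{-2 + 1} - 270 \cdot 2 \cdot 20 = \sqrt{-1} - 10800 = i - 10800 = -10800 + i$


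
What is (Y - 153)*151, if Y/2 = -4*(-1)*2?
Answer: -20687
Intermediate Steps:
Y = 16 (Y = 2*(-4*(-1)*2) = 2*(4*2) = 2*8 = 16)
(Y - 153)*151 = (16 - 153)*151 = -137*151 = -20687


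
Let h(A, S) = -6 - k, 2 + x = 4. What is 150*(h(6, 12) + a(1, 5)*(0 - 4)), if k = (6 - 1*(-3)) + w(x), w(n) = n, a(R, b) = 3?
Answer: -4350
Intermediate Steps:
x = 2 (x = -2 + 4 = 2)
k = 11 (k = (6 - 1*(-3)) + 2 = (6 + 3) + 2 = 9 + 2 = 11)
h(A, S) = -17 (h(A, S) = -6 - 1*11 = -6 - 11 = -17)
150*(h(6, 12) + a(1, 5)*(0 - 4)) = 150*(-17 + 3*(0 - 4)) = 150*(-17 + 3*(-4)) = 150*(-17 - 12) = 150*(-29) = -4350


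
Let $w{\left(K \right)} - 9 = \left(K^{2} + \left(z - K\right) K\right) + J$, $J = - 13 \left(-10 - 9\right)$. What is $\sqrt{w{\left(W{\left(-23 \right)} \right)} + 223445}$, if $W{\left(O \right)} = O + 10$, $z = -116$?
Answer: $\sqrt{225209} \approx 474.56$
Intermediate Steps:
$W{\left(O \right)} = 10 + O$
$J = 247$ ($J = \left(-13\right) \left(-19\right) = 247$)
$w{\left(K \right)} = 256 + K^{2} + K \left(-116 - K\right)$ ($w{\left(K \right)} = 9 + \left(\left(K^{2} + \left(-116 - K\right) K\right) + 247\right) = 9 + \left(\left(K^{2} + K \left(-116 - K\right)\right) + 247\right) = 9 + \left(247 + K^{2} + K \left(-116 - K\right)\right) = 256 + K^{2} + K \left(-116 - K\right)$)
$\sqrt{w{\left(W{\left(-23 \right)} \right)} + 223445} = \sqrt{\left(256 - 116 \left(10 - 23\right)\right) + 223445} = \sqrt{\left(256 - -1508\right) + 223445} = \sqrt{\left(256 + 1508\right) + 223445} = \sqrt{1764 + 223445} = \sqrt{225209}$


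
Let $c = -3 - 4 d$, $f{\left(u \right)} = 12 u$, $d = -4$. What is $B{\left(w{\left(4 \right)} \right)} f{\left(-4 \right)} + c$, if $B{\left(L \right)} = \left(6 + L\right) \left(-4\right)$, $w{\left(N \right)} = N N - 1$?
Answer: $4045$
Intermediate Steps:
$w{\left(N \right)} = -1 + N^{2}$ ($w{\left(N \right)} = N^{2} - 1 = -1 + N^{2}$)
$B{\left(L \right)} = -24 - 4 L$
$c = 13$ ($c = -3 - -16 = -3 + 16 = 13$)
$B{\left(w{\left(4 \right)} \right)} f{\left(-4 \right)} + c = \left(-24 - 4 \left(-1 + 4^{2}\right)\right) 12 \left(-4\right) + 13 = \left(-24 - 4 \left(-1 + 16\right)\right) \left(-48\right) + 13 = \left(-24 - 60\right) \left(-48\right) + 13 = \left(-84\right) \left(-48\right) + 13 = 4032 + 13 = 4045$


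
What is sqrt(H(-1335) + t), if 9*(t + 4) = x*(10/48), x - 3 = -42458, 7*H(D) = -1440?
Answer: I*sqrt(75726546)/252 ≈ 34.532*I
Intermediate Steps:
H(D) = -1440/7 (H(D) = (1/7)*(-1440) = -1440/7)
x = -42455 (x = 3 - 42458 = -42455)
t = -213139/216 (t = -4 + (-424550/48)/9 = -4 + (-42455*5/24)/9 = -4 + (1/9)*(-212275/24) = -4 - 212275/216 = -213139/216 ≈ -986.75)
sqrt(H(-1335) + t) = sqrt(-1440/7 - 213139/216) = sqrt(-1803013/1512) = I*sqrt(75726546)/252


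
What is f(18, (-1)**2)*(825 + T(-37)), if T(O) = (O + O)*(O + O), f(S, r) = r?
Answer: 6301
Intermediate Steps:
T(O) = 4*O**2 (T(O) = (2*O)*(2*O) = 4*O**2)
f(18, (-1)**2)*(825 + T(-37)) = (-1)**2*(825 + 4*(-37)**2) = 1*(825 + 4*1369) = 1*(825 + 5476) = 1*6301 = 6301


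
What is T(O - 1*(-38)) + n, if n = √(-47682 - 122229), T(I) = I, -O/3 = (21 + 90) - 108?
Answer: 29 + 3*I*√18879 ≈ 29.0 + 412.2*I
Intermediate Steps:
O = -9 (O = -3*((21 + 90) - 108) = -3*(111 - 108) = -3*3 = -9)
n = 3*I*√18879 (n = √(-169911) = 3*I*√18879 ≈ 412.2*I)
T(O - 1*(-38)) + n = (-9 - 1*(-38)) + 3*I*√18879 = (-9 + 38) + 3*I*√18879 = 29 + 3*I*√18879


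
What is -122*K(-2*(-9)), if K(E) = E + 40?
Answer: -7076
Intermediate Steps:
K(E) = 40 + E
-122*K(-2*(-9)) = -122*(40 - 2*(-9)) = -122*(40 + 18) = -122*58 = -7076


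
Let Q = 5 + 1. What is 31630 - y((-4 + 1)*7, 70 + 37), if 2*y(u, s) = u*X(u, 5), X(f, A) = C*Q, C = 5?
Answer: 31945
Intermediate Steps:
Q = 6
X(f, A) = 30 (X(f, A) = 5*6 = 30)
y(u, s) = 15*u (y(u, s) = (u*30)/2 = (30*u)/2 = 15*u)
31630 - y((-4 + 1)*7, 70 + 37) = 31630 - 15*(-4 + 1)*7 = 31630 - 15*(-3*7) = 31630 - 15*(-21) = 31630 - 1*(-315) = 31630 + 315 = 31945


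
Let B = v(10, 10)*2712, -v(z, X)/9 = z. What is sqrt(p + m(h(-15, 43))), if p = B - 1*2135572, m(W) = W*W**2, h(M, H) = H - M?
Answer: 2*I*sqrt(546135) ≈ 1478.0*I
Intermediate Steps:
v(z, X) = -9*z
B = -244080 (B = -9*10*2712 = -90*2712 = -244080)
m(W) = W**3
p = -2379652 (p = -244080 - 1*2135572 = -244080 - 2135572 = -2379652)
sqrt(p + m(h(-15, 43))) = sqrt(-2379652 + (43 - 1*(-15))**3) = sqrt(-2379652 + (43 + 15)**3) = sqrt(-2379652 + 58**3) = sqrt(-2379652 + 195112) = sqrt(-2184540) = 2*I*sqrt(546135)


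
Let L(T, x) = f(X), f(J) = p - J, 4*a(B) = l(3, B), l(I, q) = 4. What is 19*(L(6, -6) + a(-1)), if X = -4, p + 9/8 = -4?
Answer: -19/8 ≈ -2.3750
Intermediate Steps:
p = -41/8 (p = -9/8 - 4 = -41/8 ≈ -5.1250)
a(B) = 1 (a(B) = (¼)*4 = 1)
f(J) = -41/8 - J
L(T, x) = -9/8 (L(T, x) = -41/8 - 1*(-4) = -41/8 + 4 = -9/8)
19*(L(6, -6) + a(-1)) = 19*(-9/8 + 1) = 19*(-⅛) = -19/8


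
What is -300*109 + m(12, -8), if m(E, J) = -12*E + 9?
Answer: -32835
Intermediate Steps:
m(E, J) = 9 - 12*E
-300*109 + m(12, -8) = -300*109 + (9 - 12*12) = -32700 + (9 - 144) = -32700 - 135 = -32835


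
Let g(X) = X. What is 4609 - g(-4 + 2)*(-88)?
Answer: 4433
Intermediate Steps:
4609 - g(-4 + 2)*(-88) = 4609 - (-4 + 2)*(-88) = 4609 - (-2)*(-88) = 4609 - 1*176 = 4609 - 176 = 4433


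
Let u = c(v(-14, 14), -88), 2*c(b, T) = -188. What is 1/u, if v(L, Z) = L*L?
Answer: -1/94 ≈ -0.010638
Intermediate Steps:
v(L, Z) = L**2
c(b, T) = -94 (c(b, T) = (1/2)*(-188) = -94)
u = -94
1/u = 1/(-94) = -1/94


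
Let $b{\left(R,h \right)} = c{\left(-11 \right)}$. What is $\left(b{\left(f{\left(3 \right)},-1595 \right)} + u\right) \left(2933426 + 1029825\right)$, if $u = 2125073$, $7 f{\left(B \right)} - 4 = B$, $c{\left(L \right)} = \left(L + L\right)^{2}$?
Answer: $8424115905807$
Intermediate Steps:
$c{\left(L \right)} = 4 L^{2}$ ($c{\left(L \right)} = \left(2 L\right)^{2} = 4 L^{2}$)
$f{\left(B \right)} = \frac{4}{7} + \frac{B}{7}$
$b{\left(R,h \right)} = 484$ ($b{\left(R,h \right)} = 4 \left(-11\right)^{2} = 4 \cdot 121 = 484$)
$\left(b{\left(f{\left(3 \right)},-1595 \right)} + u\right) \left(2933426 + 1029825\right) = \left(484 + 2125073\right) \left(2933426 + 1029825\right) = 2125557 \cdot 3963251 = 8424115905807$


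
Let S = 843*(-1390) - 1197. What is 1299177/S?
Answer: -433059/390989 ≈ -1.1076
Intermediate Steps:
S = -1172967 (S = -1171770 - 1197 = -1172967)
1299177/S = 1299177/(-1172967) = 1299177*(-1/1172967) = -433059/390989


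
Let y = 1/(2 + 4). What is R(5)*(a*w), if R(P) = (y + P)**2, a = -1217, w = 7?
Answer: -8186759/36 ≈ -2.2741e+5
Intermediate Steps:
y = 1/6 ≈ 0.16667
R(P) = (1/6 + P)**2
R(5)*(a*w) = ((1 + 6*5)**2/36)*(-1217*7) = ((1 + 30)**2/36)*(-8519) = ((1/36)*31**2)*(-8519) = ((1/36)*961)*(-8519) = (961/36)*(-8519) = -8186759/36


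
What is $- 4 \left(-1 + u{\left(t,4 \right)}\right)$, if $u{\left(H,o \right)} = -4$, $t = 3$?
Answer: $20$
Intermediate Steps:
$- 4 \left(-1 + u{\left(t,4 \right)}\right) = - 4 \left(-1 - 4\right) = \left(-4\right) \left(-5\right) = 20$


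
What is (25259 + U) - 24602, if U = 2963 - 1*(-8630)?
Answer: 12250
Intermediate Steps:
U = 11593 (U = 2963 + 8630 = 11593)
(25259 + U) - 24602 = (25259 + 11593) - 24602 = 36852 - 24602 = 12250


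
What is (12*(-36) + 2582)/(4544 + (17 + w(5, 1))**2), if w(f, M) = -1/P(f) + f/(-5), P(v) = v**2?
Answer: 1343750/2999201 ≈ 0.44804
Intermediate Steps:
w(f, M) = -1/f**2 - f/5 (w(f, M) = -1/(f**2) + f/(-5) = -1/f**2 + f*(-1/5) = -1/f**2 - f/5)
(12*(-36) + 2582)/(4544 + (17 + w(5, 1))**2) = (12*(-36) + 2582)/(4544 + (17 + (-1/5**2 - 1/5*5))**2) = (-432 + 2582)/(4544 + (17 + (-1*1/25 - 1))**2) = 2150/(4544 + (17 + (-1/25 - 1))**2) = 2150/(4544 + (17 - 26/25)**2) = 2150/(4544 + (399/25)**2) = 2150/(4544 + 159201/625) = 2150/(2999201/625) = 2150*(625/2999201) = 1343750/2999201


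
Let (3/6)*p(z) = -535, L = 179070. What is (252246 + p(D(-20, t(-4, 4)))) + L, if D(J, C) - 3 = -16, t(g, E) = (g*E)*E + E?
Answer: 430246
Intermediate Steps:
t(g, E) = E + g*E**2 (t(g, E) = (E*g)*E + E = g*E**2 + E = E + g*E**2)
D(J, C) = -13 (D(J, C) = 3 - 16 = -13)
p(z) = -1070 (p(z) = 2*(-535) = -1070)
(252246 + p(D(-20, t(-4, 4)))) + L = (252246 - 1070) + 179070 = 251176 + 179070 = 430246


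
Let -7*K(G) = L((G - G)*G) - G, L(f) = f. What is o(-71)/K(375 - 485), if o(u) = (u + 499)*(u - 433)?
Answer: 754992/55 ≈ 13727.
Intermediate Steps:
o(u) = (-433 + u)*(499 + u) (o(u) = (499 + u)*(-433 + u) = (-433 + u)*(499 + u))
K(G) = G/7 (K(G) = -((G - G)*G - G)/7 = -(0*G - G)/7 = -(0 - G)/7 = -(-1)*G/7 = G/7)
o(-71)/K(375 - 485) = (-216067 + (-71)² + 66*(-71))/(((375 - 485)/7)) = (-216067 + 5041 - 4686)/(((⅐)*(-110))) = -215712/(-110/7) = -215712*(-7/110) = 754992/55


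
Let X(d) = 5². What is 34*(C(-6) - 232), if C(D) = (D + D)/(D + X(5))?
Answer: -150280/19 ≈ -7909.5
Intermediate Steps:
X(d) = 25
C(D) = 2*D/(25 + D) (C(D) = (D + D)/(D + 25) = (2*D)/(25 + D) = 2*D/(25 + D))
34*(C(-6) - 232) = 34*(2*(-6)/(25 - 6) - 232) = 34*(2*(-6)/19 - 232) = 34*(2*(-6)*(1/19) - 232) = 34*(-12/19 - 232) = 34*(-4420/19) = -150280/19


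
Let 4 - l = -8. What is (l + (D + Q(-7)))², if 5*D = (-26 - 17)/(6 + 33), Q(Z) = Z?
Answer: 868624/38025 ≈ 22.844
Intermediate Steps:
l = 12 (l = 4 - 1*(-8) = 4 + 8 = 12)
D = -43/195 (D = ((-26 - 17)/(6 + 33))/5 = (-43/39)/5 = (-43*1/39)/5 = (⅕)*(-43/39) = -43/195 ≈ -0.22051)
(l + (D + Q(-7)))² = (12 + (-43/195 - 7))² = (12 - 1408/195)² = (932/195)² = 868624/38025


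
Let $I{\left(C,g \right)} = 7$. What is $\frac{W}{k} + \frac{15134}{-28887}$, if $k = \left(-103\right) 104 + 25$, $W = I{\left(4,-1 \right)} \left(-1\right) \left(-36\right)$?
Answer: $- \frac{169016582}{308715369} \approx -0.54748$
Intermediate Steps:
$W = 252$ ($W = 7 \left(-1\right) \left(-36\right) = \left(-7\right) \left(-36\right) = 252$)
$k = -10687$ ($k = -10712 + 25 = -10687$)
$\frac{W}{k} + \frac{15134}{-28887} = \frac{252}{-10687} + \frac{15134}{-28887} = 252 \left(- \frac{1}{10687}\right) + 15134 \left(- \frac{1}{28887}\right) = - \frac{252}{10687} - \frac{15134}{28887} = - \frac{169016582}{308715369}$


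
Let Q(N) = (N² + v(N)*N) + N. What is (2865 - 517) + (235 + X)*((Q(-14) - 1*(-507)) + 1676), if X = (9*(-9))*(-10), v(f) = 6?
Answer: 2385993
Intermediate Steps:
Q(N) = N² + 7*N (Q(N) = (N² + 6*N) + N = N² + 7*N)
X = 810 (X = -81*(-10) = 810)
(2865 - 517) + (235 + X)*((Q(-14) - 1*(-507)) + 1676) = (2865 - 517) + (235 + 810)*((-14*(7 - 14) - 1*(-507)) + 1676) = 2348 + 1045*((-14*(-7) + 507) + 1676) = 2348 + 1045*((98 + 507) + 1676) = 2348 + 1045*(605 + 1676) = 2348 + 1045*2281 = 2348 + 2383645 = 2385993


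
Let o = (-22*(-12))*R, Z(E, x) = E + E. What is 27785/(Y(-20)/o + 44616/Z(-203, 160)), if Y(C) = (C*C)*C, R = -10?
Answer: -186131715/715864 ≈ -260.01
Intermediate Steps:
Z(E, x) = 2*E
o = -2640 (o = -22*(-12)*(-10) = 264*(-10) = -2640)
Y(C) = C³ (Y(C) = C²*C = C³)
27785/(Y(-20)/o + 44616/Z(-203, 160)) = 27785/((-20)³/(-2640) + 44616/((2*(-203)))) = 27785/(-8000*(-1/2640) + 44616/(-406)) = 27785/(100/33 + 44616*(-1/406)) = 27785/(100/33 - 22308/203) = 27785/(-715864/6699) = 27785*(-6699/715864) = -186131715/715864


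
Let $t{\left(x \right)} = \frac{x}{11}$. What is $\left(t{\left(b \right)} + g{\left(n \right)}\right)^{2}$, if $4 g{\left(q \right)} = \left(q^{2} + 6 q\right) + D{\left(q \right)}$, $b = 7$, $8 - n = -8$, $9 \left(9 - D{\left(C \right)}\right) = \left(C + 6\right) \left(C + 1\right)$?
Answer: $\frac{1016143129}{156816} \approx 6479.8$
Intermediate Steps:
$D{\left(C \right)} = 9 - \frac{\left(1 + C\right) \left(6 + C\right)}{9}$ ($D{\left(C \right)} = 9 - \frac{\left(C + 6\right) \left(C + 1\right)}{9} = 9 - \frac{\left(6 + C\right) \left(1 + C\right)}{9} = 9 - \frac{\left(1 + C\right) \left(6 + C\right)}{9}$)
$n = 16$ ($n = 8 - -8 = 8 + 8 = 16$)
$t{\left(x \right)} = \frac{x}{11}$ ($t{\left(x \right)} = x \frac{1}{11} = \frac{x}{11}$)
$g{\left(q \right)} = \frac{25}{12} + \frac{2 q^{2}}{9} + \frac{47 q}{36}$ ($g{\left(q \right)} = \frac{\left(q^{2} + 6 q\right) - \left(- \frac{25}{3} + \frac{q^{2}}{9} + \frac{7 q}{9}\right)}{4} = \frac{\frac{25}{3} + \frac{8 q^{2}}{9} + \frac{47 q}{9}}{4} = \frac{25}{12} + \frac{2 q^{2}}{9} + \frac{47 q}{36}$)
$\left(t{\left(b \right)} + g{\left(n \right)}\right)^{2} = \left(\frac{1}{11} \cdot 7 + \left(\frac{25}{12} + \frac{2 \cdot 16^{2}}{9} + \frac{47}{36} \cdot 16\right)\right)^{2} = \left(\frac{7}{11} + \left(\frac{25}{12} + \frac{2}{9} \cdot 256 + \frac{188}{9}\right)\right)^{2} = \left(\frac{7}{11} + \left(\frac{25}{12} + \frac{512}{9} + \frac{188}{9}\right)\right)^{2} = \left(\frac{7}{11} + \frac{2875}{36}\right)^{2} = \left(\frac{31877}{396}\right)^{2} = \frac{1016143129}{156816}$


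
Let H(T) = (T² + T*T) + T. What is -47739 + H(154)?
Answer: -153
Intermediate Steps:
H(T) = T + 2*T² (H(T) = (T² + T²) + T = 2*T² + T = T + 2*T²)
-47739 + H(154) = -47739 + 154*(1 + 2*154) = -47739 + 154*(1 + 308) = -47739 + 154*309 = -47739 + 47586 = -153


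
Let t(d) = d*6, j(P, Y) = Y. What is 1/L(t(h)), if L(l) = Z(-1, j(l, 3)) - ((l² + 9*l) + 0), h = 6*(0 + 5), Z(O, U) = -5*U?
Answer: -1/34035 ≈ -2.9382e-5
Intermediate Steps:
h = 30 (h = 6*5 = 30)
t(d) = 6*d
L(l) = -15 - l² - 9*l (L(l) = -5*3 - ((l² + 9*l) + 0) = -15 - (l² + 9*l) = -15 + (-l² - 9*l) = -15 - l² - 9*l)
1/L(t(h)) = 1/(-15 - (6*30)² - 54*30) = 1/(-15 - 1*180² - 9*180) = 1/(-15 - 1*32400 - 1620) = 1/(-15 - 32400 - 1620) = 1/(-34035) = -1/34035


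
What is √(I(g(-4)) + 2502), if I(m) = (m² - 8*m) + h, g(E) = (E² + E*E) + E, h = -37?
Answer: 55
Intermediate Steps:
g(E) = E + 2*E² (g(E) = (E² + E²) + E = 2*E² + E = E + 2*E²)
I(m) = -37 + m² - 8*m (I(m) = (m² - 8*m) - 37 = -37 + m² - 8*m)
√(I(g(-4)) + 2502) = √((-37 + (-4*(1 + 2*(-4)))² - (-32)*(1 + 2*(-4))) + 2502) = √((-37 + (-4*(1 - 8))² - (-32)*(1 - 8)) + 2502) = √((-37 + (-4*(-7))² - (-32)*(-7)) + 2502) = √((-37 + 28² - 8*28) + 2502) = √((-37 + 784 - 224) + 2502) = √(523 + 2502) = √3025 = 55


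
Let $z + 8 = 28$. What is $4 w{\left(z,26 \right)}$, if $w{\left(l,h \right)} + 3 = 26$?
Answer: $92$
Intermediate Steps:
$z = 20$ ($z = -8 + 28 = 20$)
$w{\left(l,h \right)} = 23$ ($w{\left(l,h \right)} = -3 + 26 = 23$)
$4 w{\left(z,26 \right)} = 4 \cdot 23 = 92$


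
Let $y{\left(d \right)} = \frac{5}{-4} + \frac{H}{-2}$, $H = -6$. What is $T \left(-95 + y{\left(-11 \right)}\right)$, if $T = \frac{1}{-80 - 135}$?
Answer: $\frac{373}{860} \approx 0.43372$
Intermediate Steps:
$y{\left(d \right)} = \frac{7}{4}$ ($y{\left(d \right)} = \frac{5}{-4} - \frac{6}{-2} = 5 \left(- \frac{1}{4}\right) - -3 = - \frac{5}{4} + 3 = \frac{7}{4}$)
$T = - \frac{1}{215}$ ($T = \frac{1}{-215} = - \frac{1}{215} \approx -0.0046512$)
$T \left(-95 + y{\left(-11 \right)}\right) = - \frac{-95 + \frac{7}{4}}{215} = \left(- \frac{1}{215}\right) \left(- \frac{373}{4}\right) = \frac{373}{860}$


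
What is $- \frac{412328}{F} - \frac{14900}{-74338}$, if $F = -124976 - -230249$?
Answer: $- \frac{2077362226}{558984591} \approx -3.7163$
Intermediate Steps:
$F = 105273$ ($F = -124976 + 230249 = 105273$)
$- \frac{412328}{F} - \frac{14900}{-74338} = - \frac{412328}{105273} - \frac{14900}{-74338} = \left(-412328\right) \frac{1}{105273} - - \frac{7450}{37169} = - \frac{58904}{15039} + \frac{7450}{37169} = - \frac{2077362226}{558984591}$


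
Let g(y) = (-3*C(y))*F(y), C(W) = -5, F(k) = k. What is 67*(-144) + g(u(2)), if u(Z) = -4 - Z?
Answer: -9738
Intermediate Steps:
g(y) = 15*y (g(y) = (-3*(-5))*y = 15*y)
67*(-144) + g(u(2)) = 67*(-144) + 15*(-4 - 1*2) = -9648 + 15*(-4 - 2) = -9648 + 15*(-6) = -9648 - 90 = -9738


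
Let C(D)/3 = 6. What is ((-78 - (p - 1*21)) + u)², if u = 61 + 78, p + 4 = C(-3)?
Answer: 4624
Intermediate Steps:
C(D) = 18 (C(D) = 3*6 = 18)
p = 14 (p = -4 + 18 = 14)
u = 139
((-78 - (p - 1*21)) + u)² = ((-78 - (14 - 1*21)) + 139)² = ((-78 - (14 - 21)) + 139)² = ((-78 - 1*(-7)) + 139)² = ((-78 + 7) + 139)² = (-71 + 139)² = 68² = 4624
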